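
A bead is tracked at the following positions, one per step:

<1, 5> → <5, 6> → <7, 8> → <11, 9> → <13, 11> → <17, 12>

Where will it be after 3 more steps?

The moves between consecutive positions are <+4, +1>, <+2, +2>, <+4, +1>, <+2, +2>, <+4, +1>; they repeat the 2-cycle [<+4, +1>, <+2, +2>].
step 6: apply <+2, +2> → <19, 14>
step 7: apply <+4, +1> → <23, 15>
step 8: apply <+2, +2> → <25, 17>

<25, 17>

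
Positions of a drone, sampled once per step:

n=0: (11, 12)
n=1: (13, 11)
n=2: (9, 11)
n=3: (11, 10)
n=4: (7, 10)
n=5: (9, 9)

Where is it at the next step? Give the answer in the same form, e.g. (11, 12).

Step-to-step displacements: (+2, -1), (-4, +0), (+2, -1), (-4, +0), (+2, -1) — a repeating cycle of length 2.
step 6: apply (-4, +0) → (5, 9)

(5, 9)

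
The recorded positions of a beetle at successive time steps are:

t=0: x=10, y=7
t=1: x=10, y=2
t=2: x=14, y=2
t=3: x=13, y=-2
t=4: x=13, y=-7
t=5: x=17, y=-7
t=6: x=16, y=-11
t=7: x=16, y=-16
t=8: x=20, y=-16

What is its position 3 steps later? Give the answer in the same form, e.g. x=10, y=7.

The moves between consecutive positions are (+0, -5), (+4, +0), (-1, -4), (+0, -5), (+4, +0), (-1, -4), (+0, -5), (+4, +0); they repeat the 3-cycle [(+0, -5), (+4, +0), (-1, -4)].
step 9: apply (-1, -4) → x=19, y=-20
step 10: apply (+0, -5) → x=19, y=-25
step 11: apply (+4, +0) → x=23, y=-25

x=23, y=-25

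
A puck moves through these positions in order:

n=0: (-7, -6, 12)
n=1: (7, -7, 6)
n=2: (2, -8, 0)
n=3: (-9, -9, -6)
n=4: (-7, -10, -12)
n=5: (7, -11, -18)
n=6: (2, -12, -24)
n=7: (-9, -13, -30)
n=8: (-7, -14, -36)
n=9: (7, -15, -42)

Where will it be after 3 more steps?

The first coordinate repeats the cycle [-7, 7, 2, -9] with period 4; step 12 mod 4 = 0, giving -7.
The second coordinate changes by -1 each step, so at step 12 it is -6 + 12·(-1) = -18.
The third coordinate changes by -6 each step, so at step 12 it is 12 + 12·(-6) = -60.

(-7, -18, -60)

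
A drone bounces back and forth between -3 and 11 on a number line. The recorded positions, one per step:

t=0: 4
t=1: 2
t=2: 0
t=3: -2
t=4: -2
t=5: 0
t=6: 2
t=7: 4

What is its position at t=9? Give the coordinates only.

The value reflects between -3 and 11, moving 2 per step.
  step 8: 4 → 6
  step 9: 6 → 8

8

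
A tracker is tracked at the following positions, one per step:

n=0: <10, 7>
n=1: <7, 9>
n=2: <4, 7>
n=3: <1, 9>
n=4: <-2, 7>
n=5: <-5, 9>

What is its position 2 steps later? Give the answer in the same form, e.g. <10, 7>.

The first coordinate changes by -3 each step, so at step 7 it is 10 + 7·(-3) = -11.
The second coordinate repeats the cycle [7, 9] with period 2; step 7 mod 2 = 1, giving 9.

<-11, 9>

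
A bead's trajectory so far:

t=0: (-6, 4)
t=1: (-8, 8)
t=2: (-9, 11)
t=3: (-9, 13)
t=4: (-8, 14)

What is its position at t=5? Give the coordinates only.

Taking differences between consecutive positions: (-2, +4), (-1, +3), (+0, +2), (+1, +1). These grow by (+1, -1) each step.
step 5: (-8, 14) + (+2, +0) → (-6, 14)

(-6, 14)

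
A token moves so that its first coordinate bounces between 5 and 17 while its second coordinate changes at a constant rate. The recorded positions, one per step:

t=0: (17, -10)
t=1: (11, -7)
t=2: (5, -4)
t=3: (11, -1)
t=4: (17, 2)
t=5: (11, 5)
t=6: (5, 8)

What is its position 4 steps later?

(5, 20)

The first coordinate travels 6 per step and bounces off the walls at 5 and 17.
  step 7: 5 → 11
  step 8: 11 → 17
  step 9: 17 → 11
  step 10: 11 → 5
The second coordinate changes by +3 each step: at step 10 it is 20.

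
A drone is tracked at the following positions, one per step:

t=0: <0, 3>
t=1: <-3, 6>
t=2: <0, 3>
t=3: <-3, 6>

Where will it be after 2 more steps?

<-3, 6>

The jumps are <-3, +3>, <+3, -3>, <-3, +3> — a geometric progression with ratio -1.
step 4: <-3, 6> + <+3, -3> → <0, 3>
step 5: <0, 3> + <-3, +3> → <-3, 6>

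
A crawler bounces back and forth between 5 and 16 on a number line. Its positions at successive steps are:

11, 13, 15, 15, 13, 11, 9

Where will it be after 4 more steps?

9

The value travels 2 per step and bounces off the walls at 5 and 16.
  step 7: 9 → 7
  step 8: 7 → 5
  step 9: 5 → 7
  step 10: 7 → 9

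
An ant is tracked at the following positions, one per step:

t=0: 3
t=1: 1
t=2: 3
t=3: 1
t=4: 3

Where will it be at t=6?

3

Step-to-step displacements: -2, +2, -2, +2; each is -1× the previous.
step 5: 3 − 2 → 1
step 6: 1 + 2 → 3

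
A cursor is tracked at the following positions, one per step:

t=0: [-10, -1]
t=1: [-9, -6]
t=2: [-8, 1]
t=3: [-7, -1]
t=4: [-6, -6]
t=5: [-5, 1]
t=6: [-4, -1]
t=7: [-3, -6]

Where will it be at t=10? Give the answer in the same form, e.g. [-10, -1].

[0, -6]

First: linear, +1 per step → 0 at step 10.
Second: cycles through -1, -6, 1 every 3 steps. Step 10 lands at position 1 of the cycle → -6.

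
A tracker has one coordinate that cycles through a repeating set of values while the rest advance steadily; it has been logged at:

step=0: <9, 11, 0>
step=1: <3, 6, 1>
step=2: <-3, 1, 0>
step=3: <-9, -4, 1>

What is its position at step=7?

<-33, -24, 1>

First: linear, -6 per step → -33 at step 7.
Second: linear, -5 per step → -24 at step 7.
Third: cycles through 0, 1 every 2 steps. Step 7 lands at position 1 of the cycle → 1.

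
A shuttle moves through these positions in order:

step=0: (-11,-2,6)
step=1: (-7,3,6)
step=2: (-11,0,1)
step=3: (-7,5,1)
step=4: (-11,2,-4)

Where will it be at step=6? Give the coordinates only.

Step-to-step displacements: (+4,+5,+0), (-4,-3,-5), (+4,+5,+0), (-4,-3,-5) — a repeating cycle of length 2.
step 5: apply (+4,+5,+0) → (-7,7,-4)
step 6: apply (-4,-3,-5) → (-11,4,-9)

(-11,4,-9)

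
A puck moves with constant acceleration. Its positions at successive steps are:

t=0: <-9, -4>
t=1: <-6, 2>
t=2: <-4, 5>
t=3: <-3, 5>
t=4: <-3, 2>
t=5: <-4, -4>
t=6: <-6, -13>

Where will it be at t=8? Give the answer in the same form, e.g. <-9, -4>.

First differences are <+3, +6>, <+2, +3>, <+1, +0>, <+0, -3>, <-1, -6>, <-2, -9>; their common second difference is <-1, -3> (constant acceleration).
step 7: <-6, -13> + <-3, -12> → <-9, -25>
step 8: <-9, -25> + <-4, -15> → <-13, -40>

<-13, -40>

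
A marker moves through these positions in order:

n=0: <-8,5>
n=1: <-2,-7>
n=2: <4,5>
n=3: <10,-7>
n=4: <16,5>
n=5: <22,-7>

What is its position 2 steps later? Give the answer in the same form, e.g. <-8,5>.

<34,-7>

First: linear, +6 per step → 34 at step 7.
Second: cycles through 5, -7 every 2 steps. Step 7 lands at position 1 of the cycle → -7.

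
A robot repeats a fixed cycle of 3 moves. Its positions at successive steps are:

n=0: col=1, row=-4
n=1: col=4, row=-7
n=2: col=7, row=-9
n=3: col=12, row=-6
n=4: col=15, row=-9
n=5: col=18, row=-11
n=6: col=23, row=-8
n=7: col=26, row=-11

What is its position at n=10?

col=37, row=-13

Step-to-step displacements: (+3,-3), (+3,-2), (+5,+3), (+3,-3), (+3,-2), (+5,+3), (+3,-3) — a repeating cycle of length 3.
step 8: apply (+3,-2) → col=29, row=-13
step 9: apply (+5,+3) → col=34, row=-10
step 10: apply (+3,-3) → col=37, row=-13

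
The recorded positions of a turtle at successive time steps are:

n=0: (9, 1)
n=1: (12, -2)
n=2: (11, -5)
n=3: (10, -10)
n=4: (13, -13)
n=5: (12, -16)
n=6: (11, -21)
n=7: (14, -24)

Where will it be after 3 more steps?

Differencing gives (+3, -3), (-1, -3), (-1, -5), (+3, -3), (-1, -3), (-1, -5), (+3, -3). This is the pattern (+3, -3), (-1, -3), (-1, -5) repeated.
step 8: apply (-1, -3) → (13, -27)
step 9: apply (-1, -5) → (12, -32)
step 10: apply (+3, -3) → (15, -35)

(15, -35)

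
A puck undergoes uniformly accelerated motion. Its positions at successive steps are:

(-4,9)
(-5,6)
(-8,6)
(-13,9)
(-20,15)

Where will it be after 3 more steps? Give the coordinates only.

First differences are (-1,-3), (-3,+0), (-5,+3), (-7,+6); their common second difference is (-2,+3) (constant acceleration).
step 5: (-20,15) + (-9,+9) → (-29,24)
step 6: (-29,24) + (-11,+12) → (-40,36)
step 7: (-40,36) + (-13,+15) → (-53,51)

(-53,51)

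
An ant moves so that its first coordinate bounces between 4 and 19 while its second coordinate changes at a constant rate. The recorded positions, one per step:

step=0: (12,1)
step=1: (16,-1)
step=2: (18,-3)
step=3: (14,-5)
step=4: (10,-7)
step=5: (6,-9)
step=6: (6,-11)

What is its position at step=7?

The first coordinate reflects between 4 and 19, moving 4 per step.
  step 7: 6 → 10
The second coordinate changes by -2 each step: at step 7 it is -13.

(10,-13)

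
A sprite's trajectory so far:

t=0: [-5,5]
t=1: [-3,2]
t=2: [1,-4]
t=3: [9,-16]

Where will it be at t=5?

Consecutive displacements [+2,-3], [+4,-6], [+8,-12] scale by a factor of 2 each step.
step 4: [9,-16] + [+16,-24] → [25,-40]
step 5: [25,-40] + [+32,-48] → [57,-88]

[57,-88]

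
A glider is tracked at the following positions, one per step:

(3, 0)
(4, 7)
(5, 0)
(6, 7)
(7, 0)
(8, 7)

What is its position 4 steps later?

First: linear, +1 per step → 12 at step 9.
Second: cycles through 0, 7 every 2 steps. Step 9 lands at position 1 of the cycle → 7.

(12, 7)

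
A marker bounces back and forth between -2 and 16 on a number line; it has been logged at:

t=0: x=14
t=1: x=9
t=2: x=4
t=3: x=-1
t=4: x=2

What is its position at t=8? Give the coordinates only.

x=10

The value travels 5 per step and bounces off the walls at -2 and 16.
  step 5: 2 → 7
  step 6: 7 → 12
  step 7: 12 → 15
  step 8: 15 → 10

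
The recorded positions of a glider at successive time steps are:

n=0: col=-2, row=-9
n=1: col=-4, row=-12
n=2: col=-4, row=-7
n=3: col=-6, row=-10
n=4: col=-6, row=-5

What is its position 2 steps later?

col=-8, row=-3

The moves between consecutive positions are (-2, -3), (+0, +5), (-2, -3), (+0, +5); they repeat the 2-cycle [(-2, -3), (+0, +5)].
step 5: apply (-2, -3) → col=-8, row=-8
step 6: apply (+0, +5) → col=-8, row=-3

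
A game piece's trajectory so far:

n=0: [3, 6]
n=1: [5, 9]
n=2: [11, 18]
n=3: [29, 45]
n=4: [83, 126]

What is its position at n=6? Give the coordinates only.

The jumps are [+2, +3], [+6, +9], [+18, +27], [+54, +81] — a geometric progression with ratio 3.
step 5: [83, 126] + [+162, +243] → [245, 369]
step 6: [245, 369] + [+486, +729] → [731, 1098]

[731, 1098]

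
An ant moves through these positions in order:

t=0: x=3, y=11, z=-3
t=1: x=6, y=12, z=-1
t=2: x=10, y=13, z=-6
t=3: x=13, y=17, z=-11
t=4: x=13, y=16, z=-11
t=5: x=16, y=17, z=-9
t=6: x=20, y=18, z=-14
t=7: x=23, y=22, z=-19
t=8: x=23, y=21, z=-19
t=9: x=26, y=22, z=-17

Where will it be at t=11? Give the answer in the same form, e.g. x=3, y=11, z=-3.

Step-to-step displacements: (+3, +1, +2), (+4, +1, -5), (+3, +4, -5), (+0, -1, +0), (+3, +1, +2), (+4, +1, -5), (+3, +4, -5), (+0, -1, +0), (+3, +1, +2) — a repeating cycle of length 4.
step 10: apply (+4, +1, -5) → x=30, y=23, z=-22
step 11: apply (+3, +4, -5) → x=33, y=27, z=-27

x=33, y=27, z=-27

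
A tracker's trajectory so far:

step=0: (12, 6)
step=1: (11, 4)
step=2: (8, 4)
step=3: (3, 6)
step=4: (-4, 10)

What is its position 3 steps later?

(-37, 34)

Taking differences between consecutive positions: (-1, -2), (-3, +0), (-5, +2), (-7, +4). These grow by (-2, +2) each step.
step 5: (-4, 10) + (-9, +6) → (-13, 16)
step 6: (-13, 16) + (-11, +8) → (-24, 24)
step 7: (-24, 24) + (-13, +10) → (-37, 34)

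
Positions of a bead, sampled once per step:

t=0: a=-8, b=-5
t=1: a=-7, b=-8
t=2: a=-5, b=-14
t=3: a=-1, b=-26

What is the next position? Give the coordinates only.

a=7, b=-50

Consecutive displacements (+1, -3), (+2, -6), (+4, -12) scale by a factor of 2 each step.
step 4: a=-1, b=-26 + (+8, -24) → a=7, b=-50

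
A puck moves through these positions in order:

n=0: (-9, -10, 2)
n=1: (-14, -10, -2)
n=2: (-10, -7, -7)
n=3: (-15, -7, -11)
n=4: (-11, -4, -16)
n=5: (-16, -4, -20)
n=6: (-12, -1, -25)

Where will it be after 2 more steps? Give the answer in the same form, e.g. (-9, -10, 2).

The moves between consecutive positions are (-5, +0, -4), (+4, +3, -5), (-5, +0, -4), (+4, +3, -5), (-5, +0, -4), (+4, +3, -5); they repeat the 2-cycle [(-5, +0, -4), (+4, +3, -5)].
step 7: apply (-5, +0, -4) → (-17, -1, -29)
step 8: apply (+4, +3, -5) → (-13, 2, -34)

(-13, 2, -34)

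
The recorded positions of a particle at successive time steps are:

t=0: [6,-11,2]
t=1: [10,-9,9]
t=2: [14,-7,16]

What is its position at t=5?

[26,-1,37]

Constant displacement of [+4,+2,+7] per step.
step 3: [14,-7,16] + [+4,+2,+7] → [18,-5,23]
step 4: [18,-5,23] + [+4,+2,+7] → [22,-3,30]
step 5: [22,-3,30] + [+4,+2,+7] → [26,-1,37]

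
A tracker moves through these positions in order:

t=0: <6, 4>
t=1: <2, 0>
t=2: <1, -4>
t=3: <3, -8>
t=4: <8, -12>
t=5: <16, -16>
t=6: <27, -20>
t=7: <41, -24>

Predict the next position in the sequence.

Successive displacements: <-4, -4>, <-1, -4>, <+2, -4>, <+5, -4>, <+8, -4>, <+11, -4>, <+14, -4> — each changes by <+3, +0>.
step 8: <41, -24> + <+17, -4> → <58, -28>

<58, -28>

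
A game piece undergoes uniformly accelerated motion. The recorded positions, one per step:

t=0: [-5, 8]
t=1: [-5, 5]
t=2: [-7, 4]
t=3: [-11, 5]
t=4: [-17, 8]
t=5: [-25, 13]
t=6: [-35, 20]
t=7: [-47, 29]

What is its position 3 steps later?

Taking differences between consecutive positions: [+0, -3], [-2, -1], [-4, +1], [-6, +3], [-8, +5], [-10, +7], [-12, +9]. These grow by [-2, +2] each step.
step 8: [-47, 29] + [-14, +11] → [-61, 40]
step 9: [-61, 40] + [-16, +13] → [-77, 53]
step 10: [-77, 53] + [-18, +15] → [-95, 68]

[-95, 68]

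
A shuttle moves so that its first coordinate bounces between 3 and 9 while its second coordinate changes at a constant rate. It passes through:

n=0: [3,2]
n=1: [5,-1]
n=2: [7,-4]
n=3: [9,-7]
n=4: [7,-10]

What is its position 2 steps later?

The first coordinate travels 2 per step and bounces off the walls at 3 and 9.
  step 5: 7 → 5
  step 6: 5 → 3
The second coordinate changes by -3 each step: at step 6 it is -16.

[3,-16]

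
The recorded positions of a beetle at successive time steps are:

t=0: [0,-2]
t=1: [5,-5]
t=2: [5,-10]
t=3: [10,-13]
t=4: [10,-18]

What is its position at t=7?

The moves between consecutive positions are [+5,-3], [+0,-5], [+5,-3], [+0,-5]; they repeat the 2-cycle [[+5,-3], [+0,-5]].
step 5: apply [+5,-3] → [15,-21]
step 6: apply [+0,-5] → [15,-26]
step 7: apply [+5,-3] → [20,-29]

[20,-29]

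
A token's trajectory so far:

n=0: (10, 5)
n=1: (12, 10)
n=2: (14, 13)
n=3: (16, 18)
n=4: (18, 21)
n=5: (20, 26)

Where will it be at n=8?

Differencing gives (+2, +5), (+2, +3), (+2, +5), (+2, +3), (+2, +5). This is the pattern (+2, +5), (+2, +3) repeated.
step 6: apply (+2, +3) → (22, 29)
step 7: apply (+2, +5) → (24, 34)
step 8: apply (+2, +3) → (26, 37)

(26, 37)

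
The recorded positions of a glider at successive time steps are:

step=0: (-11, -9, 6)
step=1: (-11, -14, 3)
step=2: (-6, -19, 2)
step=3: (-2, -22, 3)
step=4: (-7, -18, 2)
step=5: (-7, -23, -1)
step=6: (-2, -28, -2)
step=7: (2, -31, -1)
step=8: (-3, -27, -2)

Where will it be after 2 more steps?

(2, -37, -6)

The moves between consecutive positions are (+0, -5, -3), (+5, -5, -1), (+4, -3, +1), (-5, +4, -1), (+0, -5, -3), (+5, -5, -1), (+4, -3, +1), (-5, +4, -1); they repeat the 4-cycle [(+0, -5, -3), (+5, -5, -1), (+4, -3, +1), (-5, +4, -1)].
step 9: apply (+0, -5, -3) → (-3, -32, -5)
step 10: apply (+5, -5, -1) → (2, -37, -6)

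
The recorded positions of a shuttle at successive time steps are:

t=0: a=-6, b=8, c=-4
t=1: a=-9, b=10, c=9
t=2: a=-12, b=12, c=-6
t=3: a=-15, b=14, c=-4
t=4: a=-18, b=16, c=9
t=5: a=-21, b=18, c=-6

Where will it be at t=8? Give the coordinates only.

a=-30, b=24, c=-6

The a coordinate changes by -3 each step, so at step 8 it is -6 + 8·(-3) = -30.
The b coordinate changes by +2 each step, so at step 8 it is 8 + 8·(2) = 24.
The c coordinate repeats the cycle [-4, 9, -6] with period 3; step 8 mod 3 = 2, giving -6.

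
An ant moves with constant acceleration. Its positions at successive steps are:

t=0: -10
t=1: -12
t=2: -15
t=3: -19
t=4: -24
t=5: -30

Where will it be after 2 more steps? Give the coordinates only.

-45

Successive displacements: -2, -3, -4, -5, -6 — each changes by -1.
step 6: -30 − 7 → -37
step 7: -37 − 8 → -45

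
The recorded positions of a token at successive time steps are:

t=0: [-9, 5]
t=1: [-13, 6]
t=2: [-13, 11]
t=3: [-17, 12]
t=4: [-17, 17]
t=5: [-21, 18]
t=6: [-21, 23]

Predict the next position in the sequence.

The moves between consecutive positions are [-4, +1], [+0, +5], [-4, +1], [+0, +5], [-4, +1], [+0, +5]; they repeat the 2-cycle [[-4, +1], [+0, +5]].
step 7: apply [-4, +1] → [-25, 24]

[-25, 24]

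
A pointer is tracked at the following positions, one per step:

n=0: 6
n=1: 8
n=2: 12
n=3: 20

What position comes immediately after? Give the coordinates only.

Consecutive displacements +2, +4, +8 scale by a factor of 2 each step.
step 4: 20 + 16 → 36

36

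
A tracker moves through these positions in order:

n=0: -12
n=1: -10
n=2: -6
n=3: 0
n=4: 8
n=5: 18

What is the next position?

30

Successive displacements: +2, +4, +6, +8, +10 — each changes by +2.
step 6: 18 + 12 → 30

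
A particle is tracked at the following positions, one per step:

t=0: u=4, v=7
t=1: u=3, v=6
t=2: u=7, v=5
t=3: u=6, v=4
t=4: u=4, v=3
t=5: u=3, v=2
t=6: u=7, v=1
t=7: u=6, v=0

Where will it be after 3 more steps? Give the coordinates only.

The u coordinate repeats the cycle [4, 3, 7, 6] with period 4; step 10 mod 4 = 2, giving 7.
The v coordinate changes by -1 each step, so at step 10 it is 7 + 10·(-1) = -3.

u=7, v=-3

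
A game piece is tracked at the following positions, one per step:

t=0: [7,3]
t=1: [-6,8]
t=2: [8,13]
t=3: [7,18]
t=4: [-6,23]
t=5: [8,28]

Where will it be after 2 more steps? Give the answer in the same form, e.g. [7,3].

The first coordinate repeats the cycle [7, -6, 8] with period 3; step 7 mod 3 = 1, giving -6.
The second coordinate changes by +5 each step, so at step 7 it is 3 + 7·(5) = 38.

[-6,38]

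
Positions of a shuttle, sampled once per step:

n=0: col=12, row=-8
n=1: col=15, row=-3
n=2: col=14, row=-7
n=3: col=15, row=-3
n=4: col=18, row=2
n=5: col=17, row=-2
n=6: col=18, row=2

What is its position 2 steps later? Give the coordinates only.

col=20, row=3

The moves between consecutive positions are (+3, +5), (-1, -4), (+1, +4), (+3, +5), (-1, -4), (+1, +4); they repeat the 3-cycle [(+3, +5), (-1, -4), (+1, +4)].
step 7: apply (+3, +5) → col=21, row=7
step 8: apply (-1, -4) → col=20, row=3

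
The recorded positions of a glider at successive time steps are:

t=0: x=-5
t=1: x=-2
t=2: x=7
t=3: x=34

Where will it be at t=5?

x=358

The jumps are +3, +9, +27 — a geometric progression with ratio 3.
step 4: 34 + 81 → x=115
step 5: 115 + 243 → x=358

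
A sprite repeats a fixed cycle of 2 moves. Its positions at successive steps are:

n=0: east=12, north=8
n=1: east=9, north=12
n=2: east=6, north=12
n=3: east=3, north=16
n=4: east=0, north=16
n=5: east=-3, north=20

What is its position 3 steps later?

east=-12, north=24

Step-to-step displacements: (-3, +4), (-3, +0), (-3, +4), (-3, +0), (-3, +4) — a repeating cycle of length 2.
step 6: apply (-3, +0) → east=-6, north=20
step 7: apply (-3, +4) → east=-9, north=24
step 8: apply (-3, +0) → east=-12, north=24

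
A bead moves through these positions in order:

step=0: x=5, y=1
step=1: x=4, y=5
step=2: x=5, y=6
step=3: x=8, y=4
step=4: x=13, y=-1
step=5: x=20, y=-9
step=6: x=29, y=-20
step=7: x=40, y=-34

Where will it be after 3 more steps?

x=85, y=-94

Successive displacements: (-1, +4), (+1, +1), (+3, -2), (+5, -5), (+7, -8), (+9, -11), (+11, -14) — each changes by (+2, -3).
step 8: x=40, y=-34 + (+13, -17) → x=53, y=-51
step 9: x=53, y=-51 + (+15, -20) → x=68, y=-71
step 10: x=68, y=-71 + (+17, -23) → x=85, y=-94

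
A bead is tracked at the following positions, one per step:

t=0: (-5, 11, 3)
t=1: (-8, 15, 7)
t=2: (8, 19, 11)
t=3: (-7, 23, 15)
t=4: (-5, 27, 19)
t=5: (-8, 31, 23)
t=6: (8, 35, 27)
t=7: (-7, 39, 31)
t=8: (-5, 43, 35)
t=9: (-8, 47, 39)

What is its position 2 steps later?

First: cycles through -5, -8, 8, -7 every 4 steps. Step 11 lands at position 3 of the cycle → -7.
Second: linear, +4 per step → 55 at step 11.
Third: linear, +4 per step → 47 at step 11.

(-7, 55, 47)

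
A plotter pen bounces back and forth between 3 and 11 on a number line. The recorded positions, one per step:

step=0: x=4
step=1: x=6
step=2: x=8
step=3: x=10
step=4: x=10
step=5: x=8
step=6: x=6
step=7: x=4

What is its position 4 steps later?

x=10

The value reflects between 3 and 11, moving 2 per step.
  step 8: 4 → 4
  step 9: 4 → 6
  step 10: 6 → 8
  step 11: 8 → 10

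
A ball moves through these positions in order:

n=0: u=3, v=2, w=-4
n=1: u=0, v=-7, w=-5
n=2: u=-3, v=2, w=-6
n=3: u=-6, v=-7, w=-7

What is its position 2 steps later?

u=-12, v=-7, w=-9

U: linear, -3 per step → -12 at step 5.
V: cycles through 2, -7 every 2 steps. Step 5 lands at position 1 of the cycle → -7.
W: linear, -1 per step → -9 at step 5.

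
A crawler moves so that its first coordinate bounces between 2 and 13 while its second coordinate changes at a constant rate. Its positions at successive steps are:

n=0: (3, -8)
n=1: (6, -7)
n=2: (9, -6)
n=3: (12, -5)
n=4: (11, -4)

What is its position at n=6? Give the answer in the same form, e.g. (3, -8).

(5, -2)

The first coordinate reflects between 2 and 13, moving 3 per step.
  step 5: 11 → 8
  step 6: 8 → 5
The second coordinate changes by +1 each step: at step 6 it is -2.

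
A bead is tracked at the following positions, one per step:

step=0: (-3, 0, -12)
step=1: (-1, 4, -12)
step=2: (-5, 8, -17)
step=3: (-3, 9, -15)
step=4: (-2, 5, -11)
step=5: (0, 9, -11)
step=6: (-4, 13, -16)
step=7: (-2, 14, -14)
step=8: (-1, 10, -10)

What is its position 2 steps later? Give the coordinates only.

(-3, 18, -15)

Differencing gives (+2, +4, +0), (-4, +4, -5), (+2, +1, +2), (+1, -4, +4), (+2, +4, +0), (-4, +4, -5), (+2, +1, +2), (+1, -4, +4). This is the pattern (+2, +4, +0), (-4, +4, -5), (+2, +1, +2), (+1, -4, +4) repeated.
step 9: apply (+2, +4, +0) → (1, 14, -10)
step 10: apply (-4, +4, -5) → (-3, 18, -15)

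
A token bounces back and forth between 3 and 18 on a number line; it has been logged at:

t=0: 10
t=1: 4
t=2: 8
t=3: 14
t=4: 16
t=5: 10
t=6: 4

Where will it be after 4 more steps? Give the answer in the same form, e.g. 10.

10

The value travels 6 per step and bounces off the walls at 3 and 18.
  step 7: 4 → 8
  step 8: 8 → 14
  step 9: 14 → 16
  step 10: 16 → 10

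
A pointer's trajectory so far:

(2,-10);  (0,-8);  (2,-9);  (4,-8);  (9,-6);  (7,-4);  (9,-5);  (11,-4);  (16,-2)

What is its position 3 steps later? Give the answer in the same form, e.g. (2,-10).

(18,0)

Step-to-step displacements: (-2,+2), (+2,-1), (+2,+1), (+5,+2), (-2,+2), (+2,-1), (+2,+1), (+5,+2) — a repeating cycle of length 4.
step 9: apply (-2,+2) → (14,0)
step 10: apply (+2,-1) → (16,-1)
step 11: apply (+2,+1) → (18,0)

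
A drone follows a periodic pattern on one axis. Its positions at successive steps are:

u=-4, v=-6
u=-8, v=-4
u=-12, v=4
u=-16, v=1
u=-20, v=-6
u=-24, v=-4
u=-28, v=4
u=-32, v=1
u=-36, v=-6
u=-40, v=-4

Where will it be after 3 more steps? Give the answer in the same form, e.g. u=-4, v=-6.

u=-52, v=-6

U: linear, -4 per step → -52 at step 12.
V: cycles through -6, -4, 4, 1 every 4 steps. Step 12 lands at position 0 of the cycle → -6.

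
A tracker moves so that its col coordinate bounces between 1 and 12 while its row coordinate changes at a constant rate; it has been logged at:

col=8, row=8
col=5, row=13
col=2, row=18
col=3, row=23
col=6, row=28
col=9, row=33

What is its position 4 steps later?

The col coordinate reflects between 1 and 12, moving 3 per step.
  step 6: 9 → 12
  step 7: 12 → 9
  step 8: 9 → 6
  step 9: 6 → 3
The row coordinate changes by +5 each step: at step 9 it is 53.

col=3, row=53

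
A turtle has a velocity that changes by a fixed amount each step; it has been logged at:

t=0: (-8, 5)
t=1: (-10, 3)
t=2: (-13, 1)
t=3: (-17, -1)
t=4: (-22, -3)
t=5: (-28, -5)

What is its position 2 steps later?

(-43, -9)

First differences are (-2, -2), (-3, -2), (-4, -2), (-5, -2), (-6, -2); their common second difference is (-1, +0) (constant acceleration).
step 6: (-28, -5) + (-7, -2) → (-35, -7)
step 7: (-35, -7) + (-8, -2) → (-43, -9)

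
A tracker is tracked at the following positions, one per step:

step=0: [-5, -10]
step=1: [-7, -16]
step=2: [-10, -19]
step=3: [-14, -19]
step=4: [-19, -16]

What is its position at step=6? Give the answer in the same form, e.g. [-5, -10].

[-32, -1]

Taking differences between consecutive positions: [-2, -6], [-3, -3], [-4, +0], [-5, +3]. These grow by [-1, +3] each step.
step 5: [-19, -16] + [-6, +6] → [-25, -10]
step 6: [-25, -10] + [-7, +9] → [-32, -1]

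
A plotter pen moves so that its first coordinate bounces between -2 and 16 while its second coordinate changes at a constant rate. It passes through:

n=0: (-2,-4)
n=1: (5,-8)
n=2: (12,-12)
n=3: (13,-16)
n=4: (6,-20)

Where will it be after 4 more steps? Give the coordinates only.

The first coordinate travels 7 per step and bounces off the walls at -2 and 16.
  step 5: 6 → -1
  step 6: -1 → 4
  step 7: 4 → 11
  step 8: 11 → 14
The second coordinate changes by -4 each step: at step 8 it is -36.

(14,-36)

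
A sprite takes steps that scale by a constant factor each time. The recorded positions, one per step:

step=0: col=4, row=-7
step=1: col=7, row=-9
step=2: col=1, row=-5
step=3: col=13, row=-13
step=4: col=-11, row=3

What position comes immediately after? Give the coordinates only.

Step-to-step displacements: (+3,-2), (-6,+4), (+12,-8), (-24,+16); each is -2× the previous.
step 5: col=-11, row=3 + (+48,-32) → col=37, row=-29

col=37, row=-29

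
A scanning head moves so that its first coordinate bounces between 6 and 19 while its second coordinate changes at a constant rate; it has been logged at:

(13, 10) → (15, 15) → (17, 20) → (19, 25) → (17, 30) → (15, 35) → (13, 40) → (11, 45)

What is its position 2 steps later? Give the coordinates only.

(7, 55)

The first coordinate reflects between 6 and 19, moving 2 per step.
  step 8: 11 → 9
  step 9: 9 → 7
The second coordinate changes by +5 each step: at step 9 it is 55.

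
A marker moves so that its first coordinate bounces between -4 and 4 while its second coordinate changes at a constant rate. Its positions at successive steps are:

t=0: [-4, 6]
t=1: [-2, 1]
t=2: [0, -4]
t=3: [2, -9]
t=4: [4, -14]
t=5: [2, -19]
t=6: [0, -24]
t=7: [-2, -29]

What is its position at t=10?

[0, -44]

The first coordinate reflects between -4 and 4, moving 2 per step.
  step 8: -2 → -4
  step 9: -4 → -2
  step 10: -2 → 0
The second coordinate changes by -5 each step: at step 10 it is -44.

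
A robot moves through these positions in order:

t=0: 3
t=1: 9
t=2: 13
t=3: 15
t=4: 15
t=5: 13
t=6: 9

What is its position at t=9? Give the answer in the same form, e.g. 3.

Taking differences between consecutive positions: +6, +4, +2, +0, -2, -4. These grow by -2 each step.
step 7: 9 − 6 → 3
step 8: 3 − 8 → -5
step 9: -5 − 10 → -15

-15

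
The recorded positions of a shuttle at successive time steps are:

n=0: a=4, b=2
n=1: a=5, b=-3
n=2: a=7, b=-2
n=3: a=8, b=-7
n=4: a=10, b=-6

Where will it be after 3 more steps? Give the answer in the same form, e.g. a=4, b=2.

Step-to-step displacements: (+1,-5), (+2,+1), (+1,-5), (+2,+1) — a repeating cycle of length 2.
step 5: apply (+1,-5) → a=11, b=-11
step 6: apply (+2,+1) → a=13, b=-10
step 7: apply (+1,-5) → a=14, b=-15

a=14, b=-15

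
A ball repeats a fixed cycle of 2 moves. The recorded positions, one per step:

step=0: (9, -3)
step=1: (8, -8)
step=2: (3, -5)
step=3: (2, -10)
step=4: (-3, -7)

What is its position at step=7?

Step-to-step displacements: (-1, -5), (-5, +3), (-1, -5), (-5, +3) — a repeating cycle of length 2.
step 5: apply (-1, -5) → (-4, -12)
step 6: apply (-5, +3) → (-9, -9)
step 7: apply (-1, -5) → (-10, -14)

(-10, -14)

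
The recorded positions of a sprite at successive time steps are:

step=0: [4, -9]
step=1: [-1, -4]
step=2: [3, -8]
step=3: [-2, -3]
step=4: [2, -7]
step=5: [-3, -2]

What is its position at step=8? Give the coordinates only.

[0, -5]

Differencing gives [-5, +5], [+4, -4], [-5, +5], [+4, -4], [-5, +5]. This is the pattern [-5, +5], [+4, -4] repeated.
step 6: apply [+4, -4] → [1, -6]
step 7: apply [-5, +5] → [-4, -1]
step 8: apply [+4, -4] → [0, -5]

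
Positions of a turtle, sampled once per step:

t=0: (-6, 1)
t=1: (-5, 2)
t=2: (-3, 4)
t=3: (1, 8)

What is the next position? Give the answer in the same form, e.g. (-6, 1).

The jumps are (+1, +1), (+2, +2), (+4, +4) — a geometric progression with ratio 2.
step 4: (1, 8) + (+8, +8) → (9, 16)

(9, 16)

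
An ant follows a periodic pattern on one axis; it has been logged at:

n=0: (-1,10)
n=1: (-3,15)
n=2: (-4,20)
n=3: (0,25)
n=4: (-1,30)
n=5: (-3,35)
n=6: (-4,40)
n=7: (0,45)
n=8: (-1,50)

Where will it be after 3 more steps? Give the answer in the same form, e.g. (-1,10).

The first coordinate repeats the cycle [-1, -3, -4, 0] with period 4; step 11 mod 4 = 3, giving 0.
The second coordinate changes by +5 each step, so at step 11 it is 10 + 11·(5) = 65.

(0,65)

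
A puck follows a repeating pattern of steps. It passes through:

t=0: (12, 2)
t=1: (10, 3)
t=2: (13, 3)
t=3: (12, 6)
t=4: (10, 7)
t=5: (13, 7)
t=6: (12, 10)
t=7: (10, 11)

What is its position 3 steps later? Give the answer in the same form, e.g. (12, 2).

(10, 15)

Differencing gives (-2, +1), (+3, +0), (-1, +3), (-2, +1), (+3, +0), (-1, +3), (-2, +1). This is the pattern (-2, +1), (+3, +0), (-1, +3) repeated.
step 8: apply (+3, +0) → (13, 11)
step 9: apply (-1, +3) → (12, 14)
step 10: apply (-2, +1) → (10, 15)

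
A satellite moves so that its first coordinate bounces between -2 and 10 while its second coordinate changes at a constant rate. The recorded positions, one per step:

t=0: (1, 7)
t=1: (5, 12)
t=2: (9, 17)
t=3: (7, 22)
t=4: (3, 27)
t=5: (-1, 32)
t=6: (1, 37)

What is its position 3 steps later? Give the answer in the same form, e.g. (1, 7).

The first coordinate travels 4 per step and bounces off the walls at -2 and 10.
  step 7: 1 → 5
  step 8: 5 → 9
  step 9: 9 → 7
The second coordinate changes by +5 each step: at step 9 it is 52.

(7, 52)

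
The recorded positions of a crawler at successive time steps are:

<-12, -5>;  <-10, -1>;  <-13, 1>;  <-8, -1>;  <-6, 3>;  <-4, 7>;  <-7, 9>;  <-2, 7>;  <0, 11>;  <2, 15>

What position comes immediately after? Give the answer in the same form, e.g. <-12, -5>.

<-1, 17>

The moves between consecutive positions are <+2, +4>, <-3, +2>, <+5, -2>, <+2, +4>, <+2, +4>, <-3, +2>, <+5, -2>, <+2, +4>, <+2, +4>; they repeat the 4-cycle [<+2, +4>, <-3, +2>, <+5, -2>, <+2, +4>].
step 10: apply <-3, +2> → <-1, 17>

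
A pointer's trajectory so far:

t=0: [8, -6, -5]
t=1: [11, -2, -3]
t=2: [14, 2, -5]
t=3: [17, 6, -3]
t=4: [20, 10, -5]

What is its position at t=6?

[26, 18, -5]

First: linear, +3 per step → 26 at step 6.
Second: linear, +4 per step → 18 at step 6.
Third: cycles through -5, -3 every 2 steps. Step 6 lands at position 0 of the cycle → -5.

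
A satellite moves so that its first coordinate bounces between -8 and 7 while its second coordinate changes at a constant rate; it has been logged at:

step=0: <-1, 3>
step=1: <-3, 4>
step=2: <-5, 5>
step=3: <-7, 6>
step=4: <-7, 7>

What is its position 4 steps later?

<1, 11>

The first coordinate reflects between -8 and 7, moving 2 per step.
  step 5: -7 → -5
  step 6: -5 → -3
  step 7: -3 → -1
  step 8: -1 → 1
The second coordinate changes by +1 each step: at step 8 it is 11.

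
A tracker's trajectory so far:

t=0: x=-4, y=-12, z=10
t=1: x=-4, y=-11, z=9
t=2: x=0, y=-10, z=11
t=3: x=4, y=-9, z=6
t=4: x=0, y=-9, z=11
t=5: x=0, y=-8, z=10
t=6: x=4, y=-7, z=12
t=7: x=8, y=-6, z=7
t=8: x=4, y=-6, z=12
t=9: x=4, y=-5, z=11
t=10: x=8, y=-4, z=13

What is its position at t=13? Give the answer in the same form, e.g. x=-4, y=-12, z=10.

Step-to-step displacements: (+0, +1, -1), (+4, +1, +2), (+4, +1, -5), (-4, +0, +5), (+0, +1, -1), (+4, +1, +2), (+4, +1, -5), (-4, +0, +5), (+0, +1, -1), (+4, +1, +2) — a repeating cycle of length 4.
step 11: apply (+4, +1, -5) → x=12, y=-3, z=8
step 12: apply (-4, +0, +5) → x=8, y=-3, z=13
step 13: apply (+0, +1, -1) → x=8, y=-2, z=12

x=8, y=-2, z=12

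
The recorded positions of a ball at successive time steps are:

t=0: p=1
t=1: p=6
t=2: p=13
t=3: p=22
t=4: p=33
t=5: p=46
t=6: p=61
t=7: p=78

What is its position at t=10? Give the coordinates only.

Successive displacements: +5, +7, +9, +11, +13, +15, +17 — each changes by +2.
step 8: 78 + 19 → p=97
step 9: 97 + 21 → p=118
step 10: 118 + 23 → p=141

p=141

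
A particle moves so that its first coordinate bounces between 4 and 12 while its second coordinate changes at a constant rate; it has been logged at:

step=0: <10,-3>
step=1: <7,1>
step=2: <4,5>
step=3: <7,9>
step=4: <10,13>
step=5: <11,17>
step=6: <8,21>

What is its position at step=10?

The first coordinate travels 3 per step and bounces off the walls at 4 and 12.
  step 7: 8 → 5
  step 8: 5 → 6
  step 9: 6 → 9
  step 10: 9 → 12
The second coordinate changes by +4 each step: at step 10 it is 37.

<12,37>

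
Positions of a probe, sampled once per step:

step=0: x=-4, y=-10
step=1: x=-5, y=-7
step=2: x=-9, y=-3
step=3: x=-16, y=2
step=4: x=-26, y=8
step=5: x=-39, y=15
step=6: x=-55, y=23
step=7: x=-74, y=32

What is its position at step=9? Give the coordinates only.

x=-121, y=53

Taking differences between consecutive positions: (-1, +3), (-4, +4), (-7, +5), (-10, +6), (-13, +7), (-16, +8), (-19, +9). These grow by (-3, +1) each step.
step 8: x=-74, y=32 + (-22, +10) → x=-96, y=42
step 9: x=-96, y=42 + (-25, +11) → x=-121, y=53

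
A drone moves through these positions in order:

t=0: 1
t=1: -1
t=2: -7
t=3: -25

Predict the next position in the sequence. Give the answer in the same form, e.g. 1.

Consecutive displacements -2, -6, -18 scale by a factor of 3 each step.
step 4: -25 − 54 → -79

-79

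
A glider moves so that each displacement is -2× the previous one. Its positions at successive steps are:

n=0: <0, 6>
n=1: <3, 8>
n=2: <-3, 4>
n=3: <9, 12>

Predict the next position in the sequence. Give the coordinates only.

<-15, -4>

Consecutive displacements <+3, +2>, <-6, -4>, <+12, +8> scale by a factor of -2 each step.
step 4: <9, 12> + <-24, -16> → <-15, -4>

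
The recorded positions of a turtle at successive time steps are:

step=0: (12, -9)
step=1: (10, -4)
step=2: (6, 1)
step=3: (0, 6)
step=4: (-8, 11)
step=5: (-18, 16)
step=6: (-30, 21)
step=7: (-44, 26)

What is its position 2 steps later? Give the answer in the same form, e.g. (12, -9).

First differences are (-2, +5), (-4, +5), (-6, +5), (-8, +5), (-10, +5), (-12, +5), (-14, +5); their common second difference is (-2, +0) (constant acceleration).
step 8: (-44, 26) + (-16, +5) → (-60, 31)
step 9: (-60, 31) + (-18, +5) → (-78, 36)

(-78, 36)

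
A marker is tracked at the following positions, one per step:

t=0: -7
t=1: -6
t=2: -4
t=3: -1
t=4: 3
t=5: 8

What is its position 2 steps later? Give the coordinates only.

21

Successive displacements: +1, +2, +3, +4, +5 — each changes by +1.
step 6: 8 + 6 → 14
step 7: 14 + 7 → 21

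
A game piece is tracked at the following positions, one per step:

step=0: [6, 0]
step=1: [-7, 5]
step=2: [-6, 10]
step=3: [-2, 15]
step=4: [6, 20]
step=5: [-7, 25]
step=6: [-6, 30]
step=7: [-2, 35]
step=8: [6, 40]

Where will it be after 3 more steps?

[-2, 55]

First: cycles through 6, -7, -6, -2 every 4 steps. Step 11 lands at position 3 of the cycle → -2.
Second: linear, +5 per step → 55 at step 11.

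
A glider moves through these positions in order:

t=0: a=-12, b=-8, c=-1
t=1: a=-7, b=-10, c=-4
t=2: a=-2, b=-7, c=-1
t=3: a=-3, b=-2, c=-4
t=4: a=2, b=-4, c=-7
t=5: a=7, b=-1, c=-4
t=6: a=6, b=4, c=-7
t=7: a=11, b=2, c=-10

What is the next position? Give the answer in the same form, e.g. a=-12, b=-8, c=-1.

a=16, b=5, c=-7

Differencing gives (+5, -2, -3), (+5, +3, +3), (-1, +5, -3), (+5, -2, -3), (+5, +3, +3), (-1, +5, -3), (+5, -2, -3). This is the pattern (+5, -2, -3), (+5, +3, +3), (-1, +5, -3) repeated.
step 8: apply (+5, +3, +3) → a=16, b=5, c=-7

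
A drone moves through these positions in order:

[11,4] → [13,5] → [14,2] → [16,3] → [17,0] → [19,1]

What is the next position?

[20,-2]

Differencing gives [+2,+1], [+1,-3], [+2,+1], [+1,-3], [+2,+1]. This is the pattern [+2,+1], [+1,-3] repeated.
step 6: apply [+1,-3] → [20,-2]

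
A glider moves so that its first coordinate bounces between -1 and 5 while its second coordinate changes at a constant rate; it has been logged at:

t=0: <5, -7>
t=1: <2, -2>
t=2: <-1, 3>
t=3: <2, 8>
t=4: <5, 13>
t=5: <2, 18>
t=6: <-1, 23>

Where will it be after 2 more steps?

<5, 33>

The first coordinate travels 3 per step and bounces off the walls at -1 and 5.
  step 7: -1 → 2
  step 8: 2 → 5
The second coordinate changes by +5 each step: at step 8 it is 33.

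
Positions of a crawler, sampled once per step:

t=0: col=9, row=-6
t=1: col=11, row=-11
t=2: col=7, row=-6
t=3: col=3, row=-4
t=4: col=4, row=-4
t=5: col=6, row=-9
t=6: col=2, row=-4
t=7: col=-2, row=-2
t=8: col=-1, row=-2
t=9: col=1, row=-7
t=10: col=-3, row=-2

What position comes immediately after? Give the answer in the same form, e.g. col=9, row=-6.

col=-7, row=0

The moves between consecutive positions are (+2, -5), (-4, +5), (-4, +2), (+1, +0), (+2, -5), (-4, +5), (-4, +2), (+1, +0), (+2, -5), (-4, +5); they repeat the 4-cycle [(+2, -5), (-4, +5), (-4, +2), (+1, +0)].
step 11: apply (-4, +2) → col=-7, row=0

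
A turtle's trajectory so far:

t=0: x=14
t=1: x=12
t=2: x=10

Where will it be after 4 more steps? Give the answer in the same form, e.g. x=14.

Each step adds -2 to the position.
step 3: 10 − 2 → x=8
step 4: 8 − 2 → x=6
step 5: 6 − 2 → x=4
step 6: 4 − 2 → x=2

x=2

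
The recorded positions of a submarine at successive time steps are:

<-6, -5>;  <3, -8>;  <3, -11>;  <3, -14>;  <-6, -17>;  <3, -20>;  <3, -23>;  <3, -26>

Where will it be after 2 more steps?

<3, -32>

First: cycles through -6, 3, 3, 3 every 4 steps. Step 9 lands at position 1 of the cycle → 3.
Second: linear, -3 per step → -32 at step 9.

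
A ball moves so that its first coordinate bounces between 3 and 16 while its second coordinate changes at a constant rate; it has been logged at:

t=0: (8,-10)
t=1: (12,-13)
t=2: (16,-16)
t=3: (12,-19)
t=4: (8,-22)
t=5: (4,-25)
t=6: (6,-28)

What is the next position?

(10,-31)

The first coordinate travels 4 per step and bounces off the walls at 3 and 16.
  step 7: 6 → 10
The second coordinate changes by -3 each step: at step 7 it is -31.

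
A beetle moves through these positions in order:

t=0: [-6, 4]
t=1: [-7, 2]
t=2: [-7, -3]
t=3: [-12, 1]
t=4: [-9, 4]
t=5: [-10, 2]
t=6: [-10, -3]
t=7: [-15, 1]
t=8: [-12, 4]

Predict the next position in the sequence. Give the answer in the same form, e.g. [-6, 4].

Differencing gives [-1, -2], [+0, -5], [-5, +4], [+3, +3], [-1, -2], [+0, -5], [-5, +4], [+3, +3]. This is the pattern [-1, -2], [+0, -5], [-5, +4], [+3, +3] repeated.
step 9: apply [-1, -2] → [-13, 2]

[-13, 2]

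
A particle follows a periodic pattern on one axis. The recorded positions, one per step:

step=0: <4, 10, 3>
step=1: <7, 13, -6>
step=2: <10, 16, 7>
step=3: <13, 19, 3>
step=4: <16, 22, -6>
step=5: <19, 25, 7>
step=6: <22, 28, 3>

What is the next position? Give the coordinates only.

<25, 31, -6>

First: linear, +3 per step → 25 at step 7.
Second: linear, +3 per step → 31 at step 7.
Third: cycles through 3, -6, 7 every 3 steps. Step 7 lands at position 1 of the cycle → -6.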